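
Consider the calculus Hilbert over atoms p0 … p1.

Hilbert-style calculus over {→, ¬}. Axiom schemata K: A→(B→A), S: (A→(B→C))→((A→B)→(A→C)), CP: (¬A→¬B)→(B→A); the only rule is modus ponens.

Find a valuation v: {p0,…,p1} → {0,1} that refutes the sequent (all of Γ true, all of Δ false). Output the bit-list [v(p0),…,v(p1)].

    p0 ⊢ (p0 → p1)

Search for a countermodel by truth-table:
  v=00: Γ:[p0=F] Δ:[(p0 → p1)=T] refutes=False
  v=01: Γ:[p0=F] Δ:[(p0 → p1)=T] refutes=False
  v=10: Γ:[p0=T] Δ:[(p0 → p1)=F] refutes=True  ← countermodel

Result: [1, 0]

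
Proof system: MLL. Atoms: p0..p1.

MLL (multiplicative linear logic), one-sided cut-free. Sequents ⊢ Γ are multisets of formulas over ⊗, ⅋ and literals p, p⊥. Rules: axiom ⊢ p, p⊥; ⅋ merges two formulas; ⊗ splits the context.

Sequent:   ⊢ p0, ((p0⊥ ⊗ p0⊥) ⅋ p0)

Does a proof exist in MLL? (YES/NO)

Derivation trace:
[⅋]  ⊢ p0, ((p0⊥ ⊗ p0⊥) ⅋ p0)
  [⊗]  ⊢ p0, p0, (p0⊥ ⊗ p0⊥)
    [Ax]  ⊢ p0, p0⊥
    [Ax]  ⊢ p0, p0⊥

Result: YES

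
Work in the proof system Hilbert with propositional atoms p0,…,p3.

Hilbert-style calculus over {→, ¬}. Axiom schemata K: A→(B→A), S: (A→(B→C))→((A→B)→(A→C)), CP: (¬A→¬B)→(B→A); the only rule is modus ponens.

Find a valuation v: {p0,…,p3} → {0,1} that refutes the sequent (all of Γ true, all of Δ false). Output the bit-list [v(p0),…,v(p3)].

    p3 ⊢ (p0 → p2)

Truth-table refutation:
  v=0000: Γ:[p3=F] Δ:[(p0 → p2)=T] refutes=False
  v=0001: Γ:[p3=T] Δ:[(p0 → p2)=T] refutes=False
  v=0010: Γ:[p3=F] Δ:[(p0 → p2)=T] refutes=False
  v=0011: Γ:[p3=T] Δ:[(p0 → p2)=T] refutes=False
  v=0100: Γ:[p3=F] Δ:[(p0 → p2)=T] refutes=False
  v=0101: Γ:[p3=T] Δ:[(p0 → p2)=T] refutes=False
  v=0110: Γ:[p3=F] Δ:[(p0 → p2)=T] refutes=False
  v=0111: Γ:[p3=T] Δ:[(p0 → p2)=T] refutes=False
  v=1000: Γ:[p3=F] Δ:[(p0 → p2)=F] refutes=False
  v=1001: Γ:[p3=T] Δ:[(p0 → p2)=F] refutes=True  ← countermodel

Result: [1, 0, 0, 1]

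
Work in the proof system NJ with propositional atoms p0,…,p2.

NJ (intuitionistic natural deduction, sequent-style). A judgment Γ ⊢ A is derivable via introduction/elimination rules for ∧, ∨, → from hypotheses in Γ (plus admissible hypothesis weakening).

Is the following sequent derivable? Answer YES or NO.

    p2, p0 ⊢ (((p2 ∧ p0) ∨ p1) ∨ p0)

Proof tree:
[∨I₁] p2, p0 ⊢ (((p2 ∧ p0) ∨ p1) ∨ p0)
  [∨I₁] p2, p0 ⊢ ((p2 ∧ p0) ∨ p1)
    [∧I] p2, p0 ⊢ (p2 ∧ p0)
      [Ax] p2 ⊢ p2
      [Ax] p0 ⊢ p0

Result: YES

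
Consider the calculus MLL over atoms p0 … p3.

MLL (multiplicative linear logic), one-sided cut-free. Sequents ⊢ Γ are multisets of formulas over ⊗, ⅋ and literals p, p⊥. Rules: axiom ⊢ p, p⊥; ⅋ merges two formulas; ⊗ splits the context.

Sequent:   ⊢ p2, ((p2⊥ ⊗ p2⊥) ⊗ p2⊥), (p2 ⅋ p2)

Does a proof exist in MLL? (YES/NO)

Derivation trace:
[⅋]  ⊢ p2, ((p2⊥ ⊗ p2⊥) ⊗ p2⊥), (p2 ⅋ p2)
  [⊗]  ⊢ p2, p2, p2, ((p2⊥ ⊗ p2⊥) ⊗ p2⊥)
    [⊗]  ⊢ p2, p2, (p2⊥ ⊗ p2⊥)
      [Ax]  ⊢ p2, p2⊥
      [Ax]  ⊢ p2, p2⊥
    [Ax]  ⊢ p2, p2⊥

Result: YES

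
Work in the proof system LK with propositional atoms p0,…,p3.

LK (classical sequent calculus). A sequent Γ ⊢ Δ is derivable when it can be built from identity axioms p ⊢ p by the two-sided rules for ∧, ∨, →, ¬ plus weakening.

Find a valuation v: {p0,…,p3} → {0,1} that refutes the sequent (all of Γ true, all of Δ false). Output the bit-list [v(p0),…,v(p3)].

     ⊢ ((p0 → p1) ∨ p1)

Search for a countermodel by truth-table:
  v=0000: Γ:[] Δ:[((p0 → p1) ∨ p1)=T] refutes=False
  v=0001: Γ:[] Δ:[((p0 → p1) ∨ p1)=T] refutes=False
  v=0010: Γ:[] Δ:[((p0 → p1) ∨ p1)=T] refutes=False
  v=0011: Γ:[] Δ:[((p0 → p1) ∨ p1)=T] refutes=False
  v=0100: Γ:[] Δ:[((p0 → p1) ∨ p1)=T] refutes=False
  v=0101: Γ:[] Δ:[((p0 → p1) ∨ p1)=T] refutes=False
  v=0110: Γ:[] Δ:[((p0 → p1) ∨ p1)=T] refutes=False
  v=0111: Γ:[] Δ:[((p0 → p1) ∨ p1)=T] refutes=False
  v=1000: Γ:[] Δ:[((p0 → p1) ∨ p1)=F] refutes=True  ← countermodel

Result: [1, 0, 0, 0]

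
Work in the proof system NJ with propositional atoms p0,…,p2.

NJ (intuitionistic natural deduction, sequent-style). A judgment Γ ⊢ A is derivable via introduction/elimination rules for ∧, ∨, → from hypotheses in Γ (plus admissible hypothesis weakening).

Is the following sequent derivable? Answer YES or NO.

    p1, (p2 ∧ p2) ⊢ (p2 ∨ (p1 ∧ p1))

Proof tree:
[∨I₂] p1, (p2 ∧ p2) ⊢ (p2 ∨ (p1 ∧ p1))
  [∧I] p1, (p2 ∧ p2) ⊢ (p1 ∧ p1)
    [Ax] p1 ⊢ p1
    [Wk] p1, (p2 ∧ p2) ⊢ p1
      [Ax] p1 ⊢ p1

Result: YES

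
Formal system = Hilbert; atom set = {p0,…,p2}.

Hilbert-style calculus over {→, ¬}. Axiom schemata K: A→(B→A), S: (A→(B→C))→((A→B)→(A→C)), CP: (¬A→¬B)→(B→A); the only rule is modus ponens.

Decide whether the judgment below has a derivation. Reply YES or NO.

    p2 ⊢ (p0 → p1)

Search for a countermodel by truth-table:
  v=000: Γ:[p2=F] Δ:[(p0 → p1)=T] refutes=False
  v=001: Γ:[p2=T] Δ:[(p0 → p1)=T] refutes=False
  v=010: Γ:[p2=F] Δ:[(p0 → p1)=T] refutes=False
  v=011: Γ:[p2=T] Δ:[(p0 → p1)=T] refutes=False
  v=100: Γ:[p2=F] Δ:[(p0 → p1)=F] refutes=False
  v=101: Γ:[p2=T] Δ:[(p0 → p1)=F] refutes=True  ← countermodel

Result: NO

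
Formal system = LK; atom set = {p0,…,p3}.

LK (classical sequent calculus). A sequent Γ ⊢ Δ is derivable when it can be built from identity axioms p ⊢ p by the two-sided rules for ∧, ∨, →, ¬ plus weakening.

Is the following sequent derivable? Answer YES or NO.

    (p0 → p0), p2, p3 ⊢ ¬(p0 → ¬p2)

Enumerate valuations to refute Γ ⊢ Δ:
  v=0000: Γ:[(p0 → p0)=T, p2=F, p3=F] Δ:[¬(p0 → ¬p2)=F] refutes=False
  v=0001: Γ:[(p0 → p0)=T, p2=F, p3=T] Δ:[¬(p0 → ¬p2)=F] refutes=False
  v=0010: Γ:[(p0 → p0)=T, p2=T, p3=F] Δ:[¬(p0 → ¬p2)=F] refutes=False
  v=0011: Γ:[(p0 → p0)=T, p2=T, p3=T] Δ:[¬(p0 → ¬p2)=F] refutes=True  ← countermodel

Result: NO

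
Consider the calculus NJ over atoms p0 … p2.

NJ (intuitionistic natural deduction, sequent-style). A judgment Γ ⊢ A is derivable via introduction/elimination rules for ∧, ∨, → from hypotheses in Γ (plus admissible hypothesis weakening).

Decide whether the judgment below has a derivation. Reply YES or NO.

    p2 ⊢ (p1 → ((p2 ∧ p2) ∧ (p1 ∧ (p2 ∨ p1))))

Derivation (root first):
[→I] p2 ⊢ (p1 → ((p2 ∧ p2) ∧ (p1 ∧ (p2 ∨ p1))))
  [∧I] p1, p2 ⊢ ((p2 ∧ p2) ∧ (p1 ∧ (p2 ∨ p1)))
    [Wk] p2, p1 ⊢ (p2 ∧ p2)
      [∧I] p2 ⊢ (p2 ∧ p2)
        [Ax] p2 ⊢ p2
        [Ax] p2 ⊢ p2
    [∧I] p1 ⊢ (p1 ∧ (p2 ∨ p1))
      [Ax] p1 ⊢ p1
      [∨I₂] p1 ⊢ (p2 ∨ p1)
        [Ax] p1 ⊢ p1

Result: YES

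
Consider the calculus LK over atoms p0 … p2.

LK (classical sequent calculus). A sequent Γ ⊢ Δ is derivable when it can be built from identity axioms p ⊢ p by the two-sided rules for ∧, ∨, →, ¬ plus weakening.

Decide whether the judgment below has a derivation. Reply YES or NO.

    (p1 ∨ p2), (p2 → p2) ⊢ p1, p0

Search for a countermodel by truth-table:
  v=000: Γ:[(p1 ∨ p2)=F, (p2 → p2)=T] Δ:[p1=F, p0=F] refutes=False
  v=001: Γ:[(p1 ∨ p2)=T, (p2 → p2)=T] Δ:[p1=F, p0=F] refutes=True  ← countermodel

Result: NO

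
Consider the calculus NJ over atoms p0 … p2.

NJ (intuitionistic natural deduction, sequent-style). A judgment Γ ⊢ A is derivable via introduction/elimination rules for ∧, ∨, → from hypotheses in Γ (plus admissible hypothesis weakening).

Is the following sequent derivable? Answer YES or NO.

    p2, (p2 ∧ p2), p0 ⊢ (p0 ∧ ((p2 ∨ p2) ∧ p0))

Derivation trace:
[∧I] p2, (p2 ∧ p2), p0 ⊢ (p0 ∧ ((p2 ∨ p2) ∧ p0))
  [Ax] p0 ⊢ p0
  [Wk] p2, p0, (p2 ∧ p2) ⊢ ((p2 ∨ p2) ∧ p0)
    [∧I] p2, p0 ⊢ ((p2 ∨ p2) ∧ p0)
      [∨I₁] p2 ⊢ (p2 ∨ p2)
        [Ax] p2 ⊢ p2
      [Ax] p0 ⊢ p0

Result: YES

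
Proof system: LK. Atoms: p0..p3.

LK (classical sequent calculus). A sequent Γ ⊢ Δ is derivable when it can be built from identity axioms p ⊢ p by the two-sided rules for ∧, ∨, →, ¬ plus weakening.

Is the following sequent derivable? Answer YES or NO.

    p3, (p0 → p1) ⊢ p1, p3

Proof tree:
[→L] p3, (p0 → p1) ⊢ p1, p3
  [WR] p3 ⊢ p3, p0
    [Ax] p3 ⊢ p3
  [Ax] p1 ⊢ p1

Result: YES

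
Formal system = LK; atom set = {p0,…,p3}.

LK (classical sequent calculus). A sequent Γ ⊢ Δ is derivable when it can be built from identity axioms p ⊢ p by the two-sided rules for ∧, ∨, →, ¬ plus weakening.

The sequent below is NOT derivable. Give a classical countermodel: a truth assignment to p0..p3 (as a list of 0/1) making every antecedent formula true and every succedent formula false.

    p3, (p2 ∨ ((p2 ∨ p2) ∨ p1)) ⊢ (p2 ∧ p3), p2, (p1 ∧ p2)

Enumerate valuations to refute Γ ⊢ Δ:
  v=0000: Γ:[p3=F, (p2 ∨ ((p2 ∨ p2) ∨ p1))=F] Δ:[(p2 ∧ p3)=F, p2=F, (p1 ∧ p2)=F] refutes=False
  v=0001: Γ:[p3=T, (p2 ∨ ((p2 ∨ p2) ∨ p1))=F] Δ:[(p2 ∧ p3)=F, p2=F, (p1 ∧ p2)=F] refutes=False
  v=0010: Γ:[p3=F, (p2 ∨ ((p2 ∨ p2) ∨ p1))=T] Δ:[(p2 ∧ p3)=F, p2=T, (p1 ∧ p2)=F] refutes=False
  v=0011: Γ:[p3=T, (p2 ∨ ((p2 ∨ p2) ∨ p1))=T] Δ:[(p2 ∧ p3)=T, p2=T, (p1 ∧ p2)=F] refutes=False
  v=0100: Γ:[p3=F, (p2 ∨ ((p2 ∨ p2) ∨ p1))=T] Δ:[(p2 ∧ p3)=F, p2=F, (p1 ∧ p2)=F] refutes=False
  v=0101: Γ:[p3=T, (p2 ∨ ((p2 ∨ p2) ∨ p1))=T] Δ:[(p2 ∧ p3)=F, p2=F, (p1 ∧ p2)=F] refutes=True  ← countermodel

Result: [0, 1, 0, 1]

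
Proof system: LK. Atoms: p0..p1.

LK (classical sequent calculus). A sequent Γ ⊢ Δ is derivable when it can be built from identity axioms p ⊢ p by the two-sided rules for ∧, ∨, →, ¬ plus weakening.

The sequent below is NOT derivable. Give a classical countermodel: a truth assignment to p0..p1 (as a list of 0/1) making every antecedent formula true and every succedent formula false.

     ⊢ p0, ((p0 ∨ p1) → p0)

Enumerate valuations to refute Γ ⊢ Δ:
  v=00: Γ:[] Δ:[p0=F, ((p0 ∨ p1) → p0)=T] refutes=False
  v=01: Γ:[] Δ:[p0=F, ((p0 ∨ p1) → p0)=F] refutes=True  ← countermodel

Result: [0, 1]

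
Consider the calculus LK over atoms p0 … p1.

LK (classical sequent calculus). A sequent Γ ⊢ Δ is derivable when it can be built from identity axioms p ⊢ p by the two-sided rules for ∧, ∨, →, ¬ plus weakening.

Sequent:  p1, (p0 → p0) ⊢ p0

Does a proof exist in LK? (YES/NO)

Truth-table refutation:
  v=00: Γ:[p1=F, (p0 → p0)=T] Δ:[p0=F] refutes=False
  v=01: Γ:[p1=T, (p0 → p0)=T] Δ:[p0=F] refutes=True  ← countermodel

Result: NO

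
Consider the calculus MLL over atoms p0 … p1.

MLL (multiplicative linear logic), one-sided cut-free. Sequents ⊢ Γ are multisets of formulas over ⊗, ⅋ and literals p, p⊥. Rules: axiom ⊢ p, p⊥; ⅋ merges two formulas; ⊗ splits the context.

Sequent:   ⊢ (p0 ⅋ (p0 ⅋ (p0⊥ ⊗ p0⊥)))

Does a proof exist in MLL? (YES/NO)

Derivation (root first):
[⅋]  ⊢ (p0 ⅋ (p0 ⅋ (p0⊥ ⊗ p0⊥)))
  [⅋]  ⊢ p0, (p0 ⅋ (p0⊥ ⊗ p0⊥))
    [⊗]  ⊢ p0, p0, (p0⊥ ⊗ p0⊥)
      [Ax]  ⊢ p0, p0⊥
      [Ax]  ⊢ p0, p0⊥

Result: YES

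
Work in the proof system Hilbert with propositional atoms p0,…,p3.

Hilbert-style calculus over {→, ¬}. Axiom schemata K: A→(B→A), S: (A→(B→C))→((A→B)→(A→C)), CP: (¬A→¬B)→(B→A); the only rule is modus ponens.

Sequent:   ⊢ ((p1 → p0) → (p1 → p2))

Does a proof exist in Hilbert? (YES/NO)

Truth-table refutation:
  v=0000: Γ:[] Δ:[((p1 → p0) → (p1 → p2))=T] refutes=False
  v=0001: Γ:[] Δ:[((p1 → p0) → (p1 → p2))=T] refutes=False
  v=0010: Γ:[] Δ:[((p1 → p0) → (p1 → p2))=T] refutes=False
  v=0011: Γ:[] Δ:[((p1 → p0) → (p1 → p2))=T] refutes=False
  v=0100: Γ:[] Δ:[((p1 → p0) → (p1 → p2))=T] refutes=False
  v=0101: Γ:[] Δ:[((p1 → p0) → (p1 → p2))=T] refutes=False
  v=0110: Γ:[] Δ:[((p1 → p0) → (p1 → p2))=T] refutes=False
  v=0111: Γ:[] Δ:[((p1 → p0) → (p1 → p2))=T] refutes=False
  v=1000: Γ:[] Δ:[((p1 → p0) → (p1 → p2))=T] refutes=False
  v=1001: Γ:[] Δ:[((p1 → p0) → (p1 → p2))=T] refutes=False
  v=1010: Γ:[] Δ:[((p1 → p0) → (p1 → p2))=T] refutes=False
  v=1011: Γ:[] Δ:[((p1 → p0) → (p1 → p2))=T] refutes=False
  v=1100: Γ:[] Δ:[((p1 → p0) → (p1 → p2))=F] refutes=True  ← countermodel

Result: NO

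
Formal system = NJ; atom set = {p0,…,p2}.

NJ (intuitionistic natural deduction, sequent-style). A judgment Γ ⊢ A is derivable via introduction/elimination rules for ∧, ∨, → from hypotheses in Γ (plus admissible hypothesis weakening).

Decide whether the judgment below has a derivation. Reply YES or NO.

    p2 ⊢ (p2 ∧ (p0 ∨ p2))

Derivation (root first):
[∧I] p2 ⊢ (p2 ∧ (p0 ∨ p2))
  [Ax] p2 ⊢ p2
  [∨I₂] p2 ⊢ (p0 ∨ p2)
    [Ax] p2 ⊢ p2

Result: YES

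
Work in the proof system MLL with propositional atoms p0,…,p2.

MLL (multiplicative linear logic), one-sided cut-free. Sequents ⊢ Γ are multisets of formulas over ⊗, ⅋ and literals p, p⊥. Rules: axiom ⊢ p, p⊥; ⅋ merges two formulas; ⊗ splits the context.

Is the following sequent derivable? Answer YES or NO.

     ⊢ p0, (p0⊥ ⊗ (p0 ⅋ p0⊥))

Derivation (root first):
[⊗]  ⊢ p0, (p0⊥ ⊗ (p0 ⅋ p0⊥))
  [Ax]  ⊢ p0, p0⊥
  [⅋]  ⊢ (p0 ⅋ p0⊥)
    [Ax]  ⊢ p0, p0⊥

Result: YES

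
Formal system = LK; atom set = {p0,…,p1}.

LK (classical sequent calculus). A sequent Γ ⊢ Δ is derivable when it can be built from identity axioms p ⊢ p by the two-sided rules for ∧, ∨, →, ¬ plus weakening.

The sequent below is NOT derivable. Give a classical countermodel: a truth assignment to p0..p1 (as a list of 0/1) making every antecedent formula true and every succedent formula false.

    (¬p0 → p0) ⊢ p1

Enumerate valuations to refute Γ ⊢ Δ:
  v=00: Γ:[(¬p0 → p0)=F] Δ:[p1=F] refutes=False
  v=01: Γ:[(¬p0 → p0)=F] Δ:[p1=T] refutes=False
  v=10: Γ:[(¬p0 → p0)=T] Δ:[p1=F] refutes=True  ← countermodel

Result: [1, 0]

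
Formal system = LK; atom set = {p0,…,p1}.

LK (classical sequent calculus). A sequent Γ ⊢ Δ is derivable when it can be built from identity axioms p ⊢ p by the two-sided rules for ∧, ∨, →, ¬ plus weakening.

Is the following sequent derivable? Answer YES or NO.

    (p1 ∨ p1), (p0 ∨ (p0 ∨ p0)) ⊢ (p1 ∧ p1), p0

Proof tree:
[∨L] (p1 ∨ p1), (p0 ∨ (p0 ∨ p0)) ⊢ (p1 ∧ p1), p0
  [∧R] (p1 ∨ p1), p0 ⊢ p0, (p1 ∧ p1)
    [WR] p0 ⊢ p0, p1
      [Ax] p0 ⊢ p0
    [∨L] (p1 ∨ p1) ⊢ p1
      [Ax] p1 ⊢ p1
      [Ax] p1 ⊢ p1
  [∨L] (p0 ∨ p0) ⊢ p0
    [Ax] p0 ⊢ p0
    [Ax] p0 ⊢ p0

Result: YES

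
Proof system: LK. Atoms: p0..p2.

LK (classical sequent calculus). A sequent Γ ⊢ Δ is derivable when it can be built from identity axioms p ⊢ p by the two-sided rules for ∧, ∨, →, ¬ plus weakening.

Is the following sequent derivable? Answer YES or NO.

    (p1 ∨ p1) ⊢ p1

Derivation (root first):
[∨L] (p1 ∨ p1) ⊢ p1
  [Ax] p1 ⊢ p1
  [WR] p1 ⊢ p1, p1
    [Ax] p1 ⊢ p1

Result: YES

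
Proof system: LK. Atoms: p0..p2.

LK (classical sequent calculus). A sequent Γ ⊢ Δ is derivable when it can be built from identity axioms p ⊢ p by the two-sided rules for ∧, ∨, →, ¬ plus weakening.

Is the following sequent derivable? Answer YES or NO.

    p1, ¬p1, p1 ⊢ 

Proof tree:
[WL] p1, ¬p1, p1 ⊢ 
  [¬L] p1, ¬p1 ⊢ 
    [Ax] p1 ⊢ p1

Result: YES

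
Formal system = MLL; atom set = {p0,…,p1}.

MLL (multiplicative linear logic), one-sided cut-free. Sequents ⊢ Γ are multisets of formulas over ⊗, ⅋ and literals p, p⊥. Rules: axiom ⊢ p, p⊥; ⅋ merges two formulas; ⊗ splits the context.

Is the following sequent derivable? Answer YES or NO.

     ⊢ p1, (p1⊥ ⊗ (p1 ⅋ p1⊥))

Derivation trace:
[⊗]  ⊢ p1, (p1⊥ ⊗ (p1 ⅋ p1⊥))
  [Ax]  ⊢ p1, p1⊥
  [⅋]  ⊢ (p1 ⅋ p1⊥)
    [Ax]  ⊢ p1, p1⊥

Result: YES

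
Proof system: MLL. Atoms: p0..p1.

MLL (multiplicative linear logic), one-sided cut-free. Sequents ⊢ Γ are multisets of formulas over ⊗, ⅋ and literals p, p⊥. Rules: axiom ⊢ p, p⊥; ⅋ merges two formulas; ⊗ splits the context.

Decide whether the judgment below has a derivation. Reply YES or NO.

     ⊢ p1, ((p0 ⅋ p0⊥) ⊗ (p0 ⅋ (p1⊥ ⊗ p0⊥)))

Proof tree:
[⊗]  ⊢ p1, ((p0 ⅋ p0⊥) ⊗ (p0 ⅋ (p1⊥ ⊗ p0⊥)))
  [⅋]  ⊢ (p0 ⅋ p0⊥)
    [Ax]  ⊢ p0, p0⊥
  [⅋]  ⊢ p1, (p0 ⅋ (p1⊥ ⊗ p0⊥))
    [⊗]  ⊢ p1, p0, (p1⊥ ⊗ p0⊥)
      [Ax]  ⊢ p1, p1⊥
      [Ax]  ⊢ p0, p0⊥

Result: YES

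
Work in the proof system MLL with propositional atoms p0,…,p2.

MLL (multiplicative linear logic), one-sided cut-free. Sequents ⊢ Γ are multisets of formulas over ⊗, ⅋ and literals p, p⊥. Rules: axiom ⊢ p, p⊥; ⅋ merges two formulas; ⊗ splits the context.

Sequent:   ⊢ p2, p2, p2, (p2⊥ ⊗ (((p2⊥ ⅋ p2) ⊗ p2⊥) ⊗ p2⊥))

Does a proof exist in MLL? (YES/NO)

Derivation (root first):
[⊗]  ⊢ p2, p2, p2, (p2⊥ ⊗ (((p2⊥ ⅋ p2) ⊗ p2⊥) ⊗ p2⊥))
  [Ax]  ⊢ p2, p2⊥
  [⊗]  ⊢ p2, p2, (((p2⊥ ⅋ p2) ⊗ p2⊥) ⊗ p2⊥)
    [⊗]  ⊢ p2, ((p2⊥ ⅋ p2) ⊗ p2⊥)
      [⅋]  ⊢ (p2⊥ ⅋ p2)
        [Ax]  ⊢ p2, p2⊥
      [Ax]  ⊢ p2, p2⊥
    [Ax]  ⊢ p2, p2⊥

Result: YES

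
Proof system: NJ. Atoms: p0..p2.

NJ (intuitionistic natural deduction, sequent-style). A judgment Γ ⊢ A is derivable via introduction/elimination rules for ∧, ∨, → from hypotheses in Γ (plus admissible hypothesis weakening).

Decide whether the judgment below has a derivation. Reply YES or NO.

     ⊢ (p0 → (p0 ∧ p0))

Derivation trace:
[→I]  ⊢ (p0 → (p0 ∧ p0))
  [∧I] p0 ⊢ (p0 ∧ p0)
    [Ax] p0 ⊢ p0
    [Ax] p0 ⊢ p0

Result: YES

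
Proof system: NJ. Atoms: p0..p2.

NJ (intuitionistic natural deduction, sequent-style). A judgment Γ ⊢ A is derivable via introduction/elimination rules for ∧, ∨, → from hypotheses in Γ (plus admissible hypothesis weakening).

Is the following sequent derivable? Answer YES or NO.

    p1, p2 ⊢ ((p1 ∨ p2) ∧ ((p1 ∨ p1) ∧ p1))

Proof tree:
[∧I] p1, p2 ⊢ ((p1 ∨ p2) ∧ ((p1 ∨ p1) ∧ p1))
  [∨I₁] p1 ⊢ (p1 ∨ p2)
    [Ax] p1 ⊢ p1
  [∧I] p1, p2 ⊢ ((p1 ∨ p1) ∧ p1)
    [∨I₂] p1 ⊢ (p1 ∨ p1)
      [Ax] p1 ⊢ p1
    [Wk] p1, p2 ⊢ p1
      [Ax] p1 ⊢ p1

Result: YES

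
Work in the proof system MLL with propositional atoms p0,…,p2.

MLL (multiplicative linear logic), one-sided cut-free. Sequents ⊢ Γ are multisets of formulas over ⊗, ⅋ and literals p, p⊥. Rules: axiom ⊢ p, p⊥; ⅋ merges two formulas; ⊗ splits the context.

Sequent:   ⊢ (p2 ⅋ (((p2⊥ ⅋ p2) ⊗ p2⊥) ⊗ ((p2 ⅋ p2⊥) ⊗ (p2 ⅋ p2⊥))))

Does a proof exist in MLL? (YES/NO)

Derivation trace:
[⅋]  ⊢ (p2 ⅋ (((p2⊥ ⅋ p2) ⊗ p2⊥) ⊗ ((p2 ⅋ p2⊥) ⊗ (p2 ⅋ p2⊥))))
  [⊗]  ⊢ p2, (((p2⊥ ⅋ p2) ⊗ p2⊥) ⊗ ((p2 ⅋ p2⊥) ⊗ (p2 ⅋ p2⊥)))
    [⊗]  ⊢ p2, ((p2⊥ ⅋ p2) ⊗ p2⊥)
      [⅋]  ⊢ (p2⊥ ⅋ p2)
        [Ax]  ⊢ p2, p2⊥
      [Ax]  ⊢ p2, p2⊥
    [⊗]  ⊢ ((p2 ⅋ p2⊥) ⊗ (p2 ⅋ p2⊥))
      [⅋]  ⊢ (p2 ⅋ p2⊥)
        [Ax]  ⊢ p2, p2⊥
      [⅋]  ⊢ (p2 ⅋ p2⊥)
        [Ax]  ⊢ p2, p2⊥

Result: YES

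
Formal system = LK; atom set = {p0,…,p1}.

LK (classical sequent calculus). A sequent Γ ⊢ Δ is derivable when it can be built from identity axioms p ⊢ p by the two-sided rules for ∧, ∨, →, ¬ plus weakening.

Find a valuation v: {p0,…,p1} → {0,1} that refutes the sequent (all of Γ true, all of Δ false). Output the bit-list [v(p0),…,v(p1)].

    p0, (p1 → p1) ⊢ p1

Truth-table refutation:
  v=00: Γ:[p0=F, (p1 → p1)=T] Δ:[p1=F] refutes=False
  v=01: Γ:[p0=F, (p1 → p1)=T] Δ:[p1=T] refutes=False
  v=10: Γ:[p0=T, (p1 → p1)=T] Δ:[p1=F] refutes=True  ← countermodel

Result: [1, 0]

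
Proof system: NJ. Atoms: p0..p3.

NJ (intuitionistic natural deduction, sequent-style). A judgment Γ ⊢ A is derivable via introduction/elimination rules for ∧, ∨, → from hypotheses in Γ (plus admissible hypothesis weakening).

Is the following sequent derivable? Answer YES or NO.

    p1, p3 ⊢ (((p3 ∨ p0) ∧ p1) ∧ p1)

Proof tree:
[∧I] p1, p3 ⊢ (((p3 ∨ p0) ∧ p1) ∧ p1)
  [∧I] p1, p3 ⊢ ((p3 ∨ p0) ∧ p1)
    [∨I₁] p3 ⊢ (p3 ∨ p0)
      [Ax] p3 ⊢ p3
    [Ax] p1 ⊢ p1
  [Ax] p1 ⊢ p1

Result: YES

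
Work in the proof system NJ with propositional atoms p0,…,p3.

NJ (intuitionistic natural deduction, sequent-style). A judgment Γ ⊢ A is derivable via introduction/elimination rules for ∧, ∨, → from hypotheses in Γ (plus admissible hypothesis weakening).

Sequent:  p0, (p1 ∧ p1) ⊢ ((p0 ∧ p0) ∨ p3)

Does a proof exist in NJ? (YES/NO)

Proof tree:
[Wk] p0, (p1 ∧ p1) ⊢ ((p0 ∧ p0) ∨ p3)
  [∨I₁] p0 ⊢ ((p0 ∧ p0) ∨ p3)
    [∧I] p0 ⊢ (p0 ∧ p0)
      [Ax] p0 ⊢ p0
      [Ax] p0 ⊢ p0

Result: YES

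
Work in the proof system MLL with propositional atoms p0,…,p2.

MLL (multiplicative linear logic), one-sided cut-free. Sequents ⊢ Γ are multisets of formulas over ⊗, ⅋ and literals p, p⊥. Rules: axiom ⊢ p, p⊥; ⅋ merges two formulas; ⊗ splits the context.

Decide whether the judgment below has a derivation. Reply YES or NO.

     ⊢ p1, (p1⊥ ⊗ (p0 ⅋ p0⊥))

Proof tree:
[⊗]  ⊢ p1, (p1⊥ ⊗ (p0 ⅋ p0⊥))
  [Ax]  ⊢ p1, p1⊥
  [⅋]  ⊢ (p0 ⅋ p0⊥)
    [Ax]  ⊢ p0, p0⊥

Result: YES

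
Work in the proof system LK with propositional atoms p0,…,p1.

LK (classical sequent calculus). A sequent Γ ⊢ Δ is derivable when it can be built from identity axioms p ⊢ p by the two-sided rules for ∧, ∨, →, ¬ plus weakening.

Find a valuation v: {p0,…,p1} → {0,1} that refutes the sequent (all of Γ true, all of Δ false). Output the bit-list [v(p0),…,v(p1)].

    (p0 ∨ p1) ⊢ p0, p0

Truth-table refutation:
  v=00: Γ:[(p0 ∨ p1)=F] Δ:[p0=F, p0=F] refutes=False
  v=01: Γ:[(p0 ∨ p1)=T] Δ:[p0=F, p0=F] refutes=True  ← countermodel

Result: [0, 1]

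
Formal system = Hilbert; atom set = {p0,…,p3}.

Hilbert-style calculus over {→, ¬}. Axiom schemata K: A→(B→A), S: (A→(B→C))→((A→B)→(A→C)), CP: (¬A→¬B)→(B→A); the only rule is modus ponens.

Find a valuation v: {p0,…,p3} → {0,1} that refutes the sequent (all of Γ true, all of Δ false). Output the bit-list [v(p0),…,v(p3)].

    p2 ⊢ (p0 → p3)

Enumerate valuations to refute Γ ⊢ Δ:
  v=0000: Γ:[p2=F] Δ:[(p0 → p3)=T] refutes=False
  v=0001: Γ:[p2=F] Δ:[(p0 → p3)=T] refutes=False
  v=0010: Γ:[p2=T] Δ:[(p0 → p3)=T] refutes=False
  v=0011: Γ:[p2=T] Δ:[(p0 → p3)=T] refutes=False
  v=0100: Γ:[p2=F] Δ:[(p0 → p3)=T] refutes=False
  v=0101: Γ:[p2=F] Δ:[(p0 → p3)=T] refutes=False
  v=0110: Γ:[p2=T] Δ:[(p0 → p3)=T] refutes=False
  v=0111: Γ:[p2=T] Δ:[(p0 → p3)=T] refutes=False
  v=1000: Γ:[p2=F] Δ:[(p0 → p3)=F] refutes=False
  v=1001: Γ:[p2=F] Δ:[(p0 → p3)=T] refutes=False
  v=1010: Γ:[p2=T] Δ:[(p0 → p3)=F] refutes=True  ← countermodel

Result: [1, 0, 1, 0]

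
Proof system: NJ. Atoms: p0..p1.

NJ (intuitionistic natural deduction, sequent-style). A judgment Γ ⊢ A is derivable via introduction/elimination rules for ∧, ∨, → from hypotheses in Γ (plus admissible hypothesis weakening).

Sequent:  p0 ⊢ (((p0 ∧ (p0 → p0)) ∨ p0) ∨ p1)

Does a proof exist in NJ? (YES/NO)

Derivation trace:
[∨I₁] p0 ⊢ (((p0 ∧ (p0 → p0)) ∨ p0) ∨ p1)
  [∨I₁] p0 ⊢ ((p0 ∧ (p0 → p0)) ∨ p0)
    [∧I] p0 ⊢ (p0 ∧ (p0 → p0))
      [Ax] p0 ⊢ p0
      [→I]  ⊢ (p0 → p0)
        [Ax] p0 ⊢ p0

Result: YES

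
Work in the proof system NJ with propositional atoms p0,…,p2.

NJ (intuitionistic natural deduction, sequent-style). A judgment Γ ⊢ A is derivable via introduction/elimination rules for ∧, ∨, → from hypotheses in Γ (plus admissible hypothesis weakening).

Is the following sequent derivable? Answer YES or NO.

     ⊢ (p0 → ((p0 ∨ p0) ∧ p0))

Derivation (root first):
[→I]  ⊢ (p0 → ((p0 ∨ p0) ∧ p0))
  [∧I] p0 ⊢ ((p0 ∨ p0) ∧ p0)
    [∨I₂] p0 ⊢ (p0 ∨ p0)
      [Ax] p0 ⊢ p0
    [Ax] p0 ⊢ p0

Result: YES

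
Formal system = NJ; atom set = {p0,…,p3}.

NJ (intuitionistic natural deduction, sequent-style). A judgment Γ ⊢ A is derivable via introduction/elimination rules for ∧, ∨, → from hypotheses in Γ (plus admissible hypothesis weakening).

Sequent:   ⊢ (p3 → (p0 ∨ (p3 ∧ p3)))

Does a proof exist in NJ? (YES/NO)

Derivation trace:
[→I]  ⊢ (p3 → (p0 ∨ (p3 ∧ p3)))
  [∨I₂] p3 ⊢ (p0 ∨ (p3 ∧ p3))
    [∧I] p3 ⊢ (p3 ∧ p3)
      [Ax] p3 ⊢ p3
      [Ax] p3 ⊢ p3

Result: YES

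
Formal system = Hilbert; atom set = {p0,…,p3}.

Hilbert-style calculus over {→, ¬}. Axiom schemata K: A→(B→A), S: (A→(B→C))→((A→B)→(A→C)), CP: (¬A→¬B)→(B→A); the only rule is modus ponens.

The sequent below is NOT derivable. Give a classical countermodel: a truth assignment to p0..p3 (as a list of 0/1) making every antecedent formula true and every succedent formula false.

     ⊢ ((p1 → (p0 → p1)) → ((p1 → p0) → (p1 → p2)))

Truth-table refutation:
  v=0000: Γ:[] Δ:[((p1 → (p0 → p1)) → ((p1 → p0) → (p1 → p2)))=T] refutes=False
  v=0001: Γ:[] Δ:[((p1 → (p0 → p1)) → ((p1 → p0) → (p1 → p2)))=T] refutes=False
  v=0010: Γ:[] Δ:[((p1 → (p0 → p1)) → ((p1 → p0) → (p1 → p2)))=T] refutes=False
  v=0011: Γ:[] Δ:[((p1 → (p0 → p1)) → ((p1 → p0) → (p1 → p2)))=T] refutes=False
  v=0100: Γ:[] Δ:[((p1 → (p0 → p1)) → ((p1 → p0) → (p1 → p2)))=T] refutes=False
  v=0101: Γ:[] Δ:[((p1 → (p0 → p1)) → ((p1 → p0) → (p1 → p2)))=T] refutes=False
  v=0110: Γ:[] Δ:[((p1 → (p0 → p1)) → ((p1 → p0) → (p1 → p2)))=T] refutes=False
  v=0111: Γ:[] Δ:[((p1 → (p0 → p1)) → ((p1 → p0) → (p1 → p2)))=T] refutes=False
  v=1000: Γ:[] Δ:[((p1 → (p0 → p1)) → ((p1 → p0) → (p1 → p2)))=T] refutes=False
  v=1001: Γ:[] Δ:[((p1 → (p0 → p1)) → ((p1 → p0) → (p1 → p2)))=T] refutes=False
  v=1010: Γ:[] Δ:[((p1 → (p0 → p1)) → ((p1 → p0) → (p1 → p2)))=T] refutes=False
  v=1011: Γ:[] Δ:[((p1 → (p0 → p1)) → ((p1 → p0) → (p1 → p2)))=T] refutes=False
  v=1100: Γ:[] Δ:[((p1 → (p0 → p1)) → ((p1 → p0) → (p1 → p2)))=F] refutes=True  ← countermodel

Result: [1, 1, 0, 0]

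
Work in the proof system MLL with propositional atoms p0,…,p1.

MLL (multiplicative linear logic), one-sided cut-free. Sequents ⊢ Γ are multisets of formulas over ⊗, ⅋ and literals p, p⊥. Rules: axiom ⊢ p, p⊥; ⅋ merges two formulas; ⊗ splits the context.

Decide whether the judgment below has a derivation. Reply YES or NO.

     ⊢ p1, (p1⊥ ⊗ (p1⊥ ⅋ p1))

Derivation (root first):
[⊗]  ⊢ p1, (p1⊥ ⊗ (p1⊥ ⅋ p1))
  [Ax]  ⊢ p1, p1⊥
  [⅋]  ⊢ (p1⊥ ⅋ p1)
    [Ax]  ⊢ p1, p1⊥

Result: YES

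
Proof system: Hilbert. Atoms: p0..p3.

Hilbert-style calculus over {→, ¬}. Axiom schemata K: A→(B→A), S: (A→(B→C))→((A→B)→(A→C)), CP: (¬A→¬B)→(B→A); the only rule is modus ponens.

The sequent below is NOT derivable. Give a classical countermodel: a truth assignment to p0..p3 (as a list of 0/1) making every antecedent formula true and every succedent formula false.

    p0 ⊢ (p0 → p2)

Search for a countermodel by truth-table:
  v=0000: Γ:[p0=F] Δ:[(p0 → p2)=T] refutes=False
  v=0001: Γ:[p0=F] Δ:[(p0 → p2)=T] refutes=False
  v=0010: Γ:[p0=F] Δ:[(p0 → p2)=T] refutes=False
  v=0011: Γ:[p0=F] Δ:[(p0 → p2)=T] refutes=False
  v=0100: Γ:[p0=F] Δ:[(p0 → p2)=T] refutes=False
  v=0101: Γ:[p0=F] Δ:[(p0 → p2)=T] refutes=False
  v=0110: Γ:[p0=F] Δ:[(p0 → p2)=T] refutes=False
  v=0111: Γ:[p0=F] Δ:[(p0 → p2)=T] refutes=False
  v=1000: Γ:[p0=T] Δ:[(p0 → p2)=F] refutes=True  ← countermodel

Result: [1, 0, 0, 0]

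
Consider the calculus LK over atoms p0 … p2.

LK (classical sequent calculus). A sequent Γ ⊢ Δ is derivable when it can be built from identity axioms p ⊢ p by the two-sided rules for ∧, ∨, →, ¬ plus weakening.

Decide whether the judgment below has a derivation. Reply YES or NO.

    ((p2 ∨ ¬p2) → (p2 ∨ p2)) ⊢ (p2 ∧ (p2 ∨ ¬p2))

Proof tree:
[→L] ((p2 ∨ ¬p2) → (p2 ∨ p2)) ⊢ (p2 ∧ (p2 ∨ ¬p2))
  [∨R]  ⊢ (p2 ∨ ¬p2)
    [¬R]  ⊢ p2, ¬p2
      [Ax] p2 ⊢ p2
  [∧R] (p2 ∨ p2) ⊢ (p2 ∧ (p2 ∨ ¬p2))
    [∨L] (p2 ∨ p2) ⊢ p2
      [Ax] p2 ⊢ p2
      [Ax] p2 ⊢ p2
    [∨R]  ⊢ (p2 ∨ ¬p2)
      [¬R]  ⊢ p2, ¬p2
        [Ax] p2 ⊢ p2

Result: YES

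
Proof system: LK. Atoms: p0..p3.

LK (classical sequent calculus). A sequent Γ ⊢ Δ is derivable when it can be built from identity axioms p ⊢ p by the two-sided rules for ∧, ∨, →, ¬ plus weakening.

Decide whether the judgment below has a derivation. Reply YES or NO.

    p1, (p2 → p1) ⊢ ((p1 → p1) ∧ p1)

Derivation trace:
[∧R] p1, (p2 → p1) ⊢ ((p1 → p1) ∧ p1)
  [→R]  ⊢ (p1 → p1)
    [Ax] p1 ⊢ p1
  [→L] p1, (p2 → p1) ⊢ p1
    [WR] p1 ⊢ p1, p2
      [Ax] p1 ⊢ p1
    [WR] p1 ⊢ p1, p1
      [Ax] p1 ⊢ p1

Result: YES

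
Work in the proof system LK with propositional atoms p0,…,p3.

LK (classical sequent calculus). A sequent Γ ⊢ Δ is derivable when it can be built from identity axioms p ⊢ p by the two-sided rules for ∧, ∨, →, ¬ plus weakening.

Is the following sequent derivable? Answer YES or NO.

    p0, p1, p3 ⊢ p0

Derivation trace:
[WL] p0, p1, p3 ⊢ p0
  [WL] p0, p1 ⊢ p0
    [Ax] p0 ⊢ p0

Result: YES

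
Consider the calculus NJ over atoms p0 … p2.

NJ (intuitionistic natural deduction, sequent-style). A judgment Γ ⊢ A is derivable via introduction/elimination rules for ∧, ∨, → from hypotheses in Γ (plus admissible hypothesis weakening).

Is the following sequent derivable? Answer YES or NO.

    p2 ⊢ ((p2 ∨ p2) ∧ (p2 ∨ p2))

Proof tree:
[∧I] p2 ⊢ ((p2 ∨ p2) ∧ (p2 ∨ p2))
  [∨I₁] p2 ⊢ (p2 ∨ p2)
    [Ax] p2 ⊢ p2
  [∨I₁] p2 ⊢ (p2 ∨ p2)
    [Ax] p2 ⊢ p2

Result: YES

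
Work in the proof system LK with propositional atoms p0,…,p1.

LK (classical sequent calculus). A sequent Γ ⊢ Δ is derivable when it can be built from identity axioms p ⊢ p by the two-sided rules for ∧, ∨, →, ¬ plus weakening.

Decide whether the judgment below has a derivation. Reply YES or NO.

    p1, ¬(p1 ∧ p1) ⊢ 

Derivation (root first):
[¬L] p1, ¬(p1 ∧ p1) ⊢ 
  [∧R] p1 ⊢ (p1 ∧ p1)
    [Ax] p1 ⊢ p1
    [Ax] p1 ⊢ p1

Result: YES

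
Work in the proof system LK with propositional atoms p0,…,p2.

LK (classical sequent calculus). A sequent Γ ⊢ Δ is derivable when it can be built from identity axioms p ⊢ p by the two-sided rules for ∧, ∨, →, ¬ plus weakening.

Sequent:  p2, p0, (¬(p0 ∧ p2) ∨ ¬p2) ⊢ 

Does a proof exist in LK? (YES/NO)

Derivation (root first):
[∨L] p2, p0, (¬(p0 ∧ p2) ∨ ¬p2) ⊢ 
  [¬L] p2, p0, ¬(p0 ∧ p2) ⊢ 
    [∧R] p2, p0 ⊢ (p0 ∧ p2)
      [Ax] p0 ⊢ p0
      [Ax] p2 ⊢ p2
  [¬L] p2, ¬p2 ⊢ 
    [Ax] p2 ⊢ p2

Result: YES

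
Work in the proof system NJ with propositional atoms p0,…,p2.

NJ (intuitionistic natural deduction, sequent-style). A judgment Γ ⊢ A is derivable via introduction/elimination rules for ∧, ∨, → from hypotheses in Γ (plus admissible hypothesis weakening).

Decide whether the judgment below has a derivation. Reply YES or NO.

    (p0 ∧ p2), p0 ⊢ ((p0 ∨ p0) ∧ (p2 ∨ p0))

Derivation (root first):
[∧I] (p0 ∧ p2), p0 ⊢ ((p0 ∨ p0) ∧ (p2 ∨ p0))
  [∨I₁] p0 ⊢ (p0 ∨ p0)
    [Ax] p0 ⊢ p0
  [Wk] p0, (p0 ∧ p2) ⊢ (p2 ∨ p0)
    [∨I₂] p0 ⊢ (p2 ∨ p0)
      [Ax] p0 ⊢ p0

Result: YES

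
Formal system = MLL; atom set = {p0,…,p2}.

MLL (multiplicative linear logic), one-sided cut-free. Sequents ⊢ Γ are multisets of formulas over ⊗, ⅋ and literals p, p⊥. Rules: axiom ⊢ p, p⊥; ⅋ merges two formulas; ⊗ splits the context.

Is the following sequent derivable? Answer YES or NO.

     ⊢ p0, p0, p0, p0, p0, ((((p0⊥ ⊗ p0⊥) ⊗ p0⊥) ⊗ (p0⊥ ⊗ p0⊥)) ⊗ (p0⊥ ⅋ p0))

Proof tree:
[⊗]  ⊢ p0, p0, p0, p0, p0, ((((p0⊥ ⊗ p0⊥) ⊗ p0⊥) ⊗ (p0⊥ ⊗ p0⊥)) ⊗ (p0⊥ ⅋ p0))
  [⊗]  ⊢ p0, p0, p0, p0, p0, (((p0⊥ ⊗ p0⊥) ⊗ p0⊥) ⊗ (p0⊥ ⊗ p0⊥))
    [⊗]  ⊢ p0, p0, p0, ((p0⊥ ⊗ p0⊥) ⊗ p0⊥)
      [⊗]  ⊢ p0, p0, (p0⊥ ⊗ p0⊥)
        [Ax]  ⊢ p0, p0⊥
        [Ax]  ⊢ p0, p0⊥
      [Ax]  ⊢ p0, p0⊥
    [⊗]  ⊢ p0, p0, (p0⊥ ⊗ p0⊥)
      [Ax]  ⊢ p0, p0⊥
      [Ax]  ⊢ p0, p0⊥
  [⅋]  ⊢ (p0⊥ ⅋ p0)
    [Ax]  ⊢ p0, p0⊥

Result: YES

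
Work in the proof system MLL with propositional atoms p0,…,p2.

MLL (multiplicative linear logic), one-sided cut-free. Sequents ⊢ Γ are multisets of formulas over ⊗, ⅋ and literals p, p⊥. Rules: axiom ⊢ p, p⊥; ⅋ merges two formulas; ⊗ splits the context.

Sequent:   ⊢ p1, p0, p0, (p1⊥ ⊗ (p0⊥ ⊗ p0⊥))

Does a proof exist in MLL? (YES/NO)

Derivation (root first):
[⊗]  ⊢ p1, p0, p0, (p1⊥ ⊗ (p0⊥ ⊗ p0⊥))
  [Ax]  ⊢ p1, p1⊥
  [⊗]  ⊢ p0, p0, (p0⊥ ⊗ p0⊥)
    [Ax]  ⊢ p0, p0⊥
    [Ax]  ⊢ p0, p0⊥

Result: YES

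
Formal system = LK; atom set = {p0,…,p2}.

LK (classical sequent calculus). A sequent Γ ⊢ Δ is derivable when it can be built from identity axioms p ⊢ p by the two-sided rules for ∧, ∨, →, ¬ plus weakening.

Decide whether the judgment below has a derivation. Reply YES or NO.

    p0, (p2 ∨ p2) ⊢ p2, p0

Derivation trace:
[∨L] p0, (p2 ∨ p2) ⊢ p2, p0
  [WR] p0, p2 ⊢ p0, p2
    [WL] p0, p2 ⊢ p0
      [Ax] p0 ⊢ p0
  [WL] p0, p2 ⊢ p0
    [Ax] p0 ⊢ p0

Result: YES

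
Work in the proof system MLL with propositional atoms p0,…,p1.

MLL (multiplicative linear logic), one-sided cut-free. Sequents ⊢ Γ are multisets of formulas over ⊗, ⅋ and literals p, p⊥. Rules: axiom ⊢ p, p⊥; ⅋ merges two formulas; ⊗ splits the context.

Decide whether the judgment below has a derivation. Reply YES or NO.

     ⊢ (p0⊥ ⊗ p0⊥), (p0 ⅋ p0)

Derivation (root first):
[⅋]  ⊢ (p0⊥ ⊗ p0⊥), (p0 ⅋ p0)
  [⊗]  ⊢ p0, p0, (p0⊥ ⊗ p0⊥)
    [Ax]  ⊢ p0, p0⊥
    [Ax]  ⊢ p0, p0⊥

Result: YES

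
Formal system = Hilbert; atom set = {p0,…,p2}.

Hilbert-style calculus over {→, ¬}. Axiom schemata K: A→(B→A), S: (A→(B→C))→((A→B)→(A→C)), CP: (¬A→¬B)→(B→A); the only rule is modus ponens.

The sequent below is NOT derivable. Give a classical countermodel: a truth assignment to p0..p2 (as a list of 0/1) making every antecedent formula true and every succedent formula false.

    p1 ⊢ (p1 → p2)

Search for a countermodel by truth-table:
  v=000: Γ:[p1=F] Δ:[(p1 → p2)=T] refutes=False
  v=001: Γ:[p1=F] Δ:[(p1 → p2)=T] refutes=False
  v=010: Γ:[p1=T] Δ:[(p1 → p2)=F] refutes=True  ← countermodel

Result: [0, 1, 0]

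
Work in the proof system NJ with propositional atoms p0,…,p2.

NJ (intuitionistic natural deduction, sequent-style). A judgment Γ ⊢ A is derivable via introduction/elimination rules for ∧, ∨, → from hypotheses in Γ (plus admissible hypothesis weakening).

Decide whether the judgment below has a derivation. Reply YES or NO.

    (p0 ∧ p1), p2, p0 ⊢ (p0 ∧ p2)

Derivation trace:
[∧I] (p0 ∧ p1), p2, p0 ⊢ (p0 ∧ p2)
  [Wk] p0, (p0 ∧ p1) ⊢ p0
    [Ax] p0 ⊢ p0
  [Wk] p2, (p0 ∧ p1) ⊢ p2
    [Ax] p2 ⊢ p2

Result: YES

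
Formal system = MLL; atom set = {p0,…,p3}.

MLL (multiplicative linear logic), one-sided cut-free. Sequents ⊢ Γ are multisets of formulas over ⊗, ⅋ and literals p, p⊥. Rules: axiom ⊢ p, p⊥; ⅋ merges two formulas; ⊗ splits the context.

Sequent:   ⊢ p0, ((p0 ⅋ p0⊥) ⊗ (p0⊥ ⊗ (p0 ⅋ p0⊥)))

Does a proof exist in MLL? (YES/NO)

Derivation trace:
[⊗]  ⊢ p0, ((p0 ⅋ p0⊥) ⊗ (p0⊥ ⊗ (p0 ⅋ p0⊥)))
  [⅋]  ⊢ (p0 ⅋ p0⊥)
    [Ax]  ⊢ p0, p0⊥
  [⊗]  ⊢ p0, (p0⊥ ⊗ (p0 ⅋ p0⊥))
    [Ax]  ⊢ p0, p0⊥
    [⅋]  ⊢ (p0 ⅋ p0⊥)
      [Ax]  ⊢ p0, p0⊥

Result: YES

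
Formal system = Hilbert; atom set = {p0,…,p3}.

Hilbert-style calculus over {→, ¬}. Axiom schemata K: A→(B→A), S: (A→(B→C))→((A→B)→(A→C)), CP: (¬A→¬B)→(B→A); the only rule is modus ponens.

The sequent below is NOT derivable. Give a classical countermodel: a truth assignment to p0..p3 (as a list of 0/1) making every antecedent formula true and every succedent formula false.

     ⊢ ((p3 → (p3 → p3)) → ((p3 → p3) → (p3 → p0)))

Truth-table refutation:
  v=0000: Γ:[] Δ:[((p3 → (p3 → p3)) → ((p3 → p3) → (p3 → p0)))=T] refutes=False
  v=0001: Γ:[] Δ:[((p3 → (p3 → p3)) → ((p3 → p3) → (p3 → p0)))=F] refutes=True  ← countermodel

Result: [0, 0, 0, 1]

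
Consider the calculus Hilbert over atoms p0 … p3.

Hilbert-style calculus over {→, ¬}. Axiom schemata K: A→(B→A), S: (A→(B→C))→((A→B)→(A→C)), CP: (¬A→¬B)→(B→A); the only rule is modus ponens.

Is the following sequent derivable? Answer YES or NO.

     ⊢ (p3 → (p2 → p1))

Enumerate valuations to refute Γ ⊢ Δ:
  v=0000: Γ:[] Δ:[(p3 → (p2 → p1))=T] refutes=False
  v=0001: Γ:[] Δ:[(p3 → (p2 → p1))=T] refutes=False
  v=0010: Γ:[] Δ:[(p3 → (p2 → p1))=T] refutes=False
  v=0011: Γ:[] Δ:[(p3 → (p2 → p1))=F] refutes=True  ← countermodel

Result: NO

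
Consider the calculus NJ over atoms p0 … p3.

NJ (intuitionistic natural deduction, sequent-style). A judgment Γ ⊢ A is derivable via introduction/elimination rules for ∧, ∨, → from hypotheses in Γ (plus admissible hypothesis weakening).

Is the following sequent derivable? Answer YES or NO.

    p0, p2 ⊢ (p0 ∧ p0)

Derivation trace:
[Wk] p0, p2 ⊢ (p0 ∧ p0)
  [∧I] p0 ⊢ (p0 ∧ p0)
    [Ax] p0 ⊢ p0
    [Ax] p0 ⊢ p0

Result: YES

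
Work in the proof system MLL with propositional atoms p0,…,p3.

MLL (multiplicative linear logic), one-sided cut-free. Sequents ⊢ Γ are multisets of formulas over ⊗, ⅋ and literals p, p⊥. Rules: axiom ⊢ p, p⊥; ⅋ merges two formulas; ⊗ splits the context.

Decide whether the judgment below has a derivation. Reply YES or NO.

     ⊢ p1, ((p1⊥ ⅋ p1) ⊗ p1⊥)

Derivation trace:
[⊗]  ⊢ p1, ((p1⊥ ⅋ p1) ⊗ p1⊥)
  [⅋]  ⊢ (p1⊥ ⅋ p1)
    [Ax]  ⊢ p1, p1⊥
  [Ax]  ⊢ p1, p1⊥

Result: YES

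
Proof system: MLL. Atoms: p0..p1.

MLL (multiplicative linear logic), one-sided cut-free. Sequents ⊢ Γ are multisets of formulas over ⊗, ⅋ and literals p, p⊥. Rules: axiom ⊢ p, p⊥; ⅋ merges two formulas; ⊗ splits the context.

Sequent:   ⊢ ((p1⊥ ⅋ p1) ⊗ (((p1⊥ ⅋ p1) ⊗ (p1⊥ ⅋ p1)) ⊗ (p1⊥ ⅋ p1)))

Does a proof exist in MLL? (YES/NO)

Derivation trace:
[⊗]  ⊢ ((p1⊥ ⅋ p1) ⊗ (((p1⊥ ⅋ p1) ⊗ (p1⊥ ⅋ p1)) ⊗ (p1⊥ ⅋ p1)))
  [⅋]  ⊢ (p1⊥ ⅋ p1)
    [Ax]  ⊢ p1, p1⊥
  [⊗]  ⊢ (((p1⊥ ⅋ p1) ⊗ (p1⊥ ⅋ p1)) ⊗ (p1⊥ ⅋ p1))
    [⊗]  ⊢ ((p1⊥ ⅋ p1) ⊗ (p1⊥ ⅋ p1))
      [⅋]  ⊢ (p1⊥ ⅋ p1)
        [Ax]  ⊢ p1, p1⊥
      [⅋]  ⊢ (p1⊥ ⅋ p1)
        [Ax]  ⊢ p1, p1⊥
    [⅋]  ⊢ (p1⊥ ⅋ p1)
      [Ax]  ⊢ p1, p1⊥

Result: YES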